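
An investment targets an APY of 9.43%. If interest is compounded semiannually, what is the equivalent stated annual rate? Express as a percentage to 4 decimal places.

(1 + r/2)^2 − 1 = 0.0943, so 1 + r/2 = 1.0943^(1/2).
r/2 = 0.046088, so r = 0.092176 = 9.2176%.

9.2176%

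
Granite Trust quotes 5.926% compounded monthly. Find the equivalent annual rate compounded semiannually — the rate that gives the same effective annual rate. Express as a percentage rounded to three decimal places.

EAR = (1 + 0.05926/12)^12 − 1 = 0.060896.
Solve (1 + r/2)^2 = 1.060896: r/2 = 1.060896^(1/2) − 1 = 0.029998, so r = 0.059996 = 6.000%.

6.000%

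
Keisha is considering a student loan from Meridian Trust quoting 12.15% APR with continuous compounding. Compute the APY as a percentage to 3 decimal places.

12.919%

With continuous compounding, EAR = e^0.1215 − 1.
e^0.1215 = 1.129189, so EAR = 0.129189 = 12.919%.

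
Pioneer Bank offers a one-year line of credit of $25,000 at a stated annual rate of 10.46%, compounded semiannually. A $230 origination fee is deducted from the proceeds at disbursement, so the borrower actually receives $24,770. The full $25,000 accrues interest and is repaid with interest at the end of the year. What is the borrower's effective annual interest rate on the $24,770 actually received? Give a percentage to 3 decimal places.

Amount owed after one year: 25,000 × (1 + 0.1046/2)^2 = 25,000 × 1.107335 = $27,683.38.
Effective rate on net proceeds: 27,683.38 / 24,770 − 1 = 0.117617 = 11.762%.

11.762%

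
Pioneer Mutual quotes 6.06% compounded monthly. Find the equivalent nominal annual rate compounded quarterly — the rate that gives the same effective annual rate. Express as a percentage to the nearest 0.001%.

EAR = (1 + 0.0606/12)^12 − 1 = 0.062312.
Solve (1 + r/4)^4 = 1.062312: r/4 = 1.062312^(1/4) − 1 = 0.015227, so r = 0.060907 = 6.091%.

6.091%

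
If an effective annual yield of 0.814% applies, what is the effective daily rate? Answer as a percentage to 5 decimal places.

The per-day rate i satisfies (1 + i)^365 = 1 + 0.00814.
i = 1.00814^(1/365) − 1 = 0.0000222 = 0.00222%.

0.00222%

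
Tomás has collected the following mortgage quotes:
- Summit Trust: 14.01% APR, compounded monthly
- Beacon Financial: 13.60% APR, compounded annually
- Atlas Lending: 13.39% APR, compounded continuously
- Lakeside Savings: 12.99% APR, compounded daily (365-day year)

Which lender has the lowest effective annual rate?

Beacon Financial

Summit Trust: (1 + 0.1401/12)^12 − 1 = 14.946%
Beacon Financial: compounded annually, EAR = 13.600%
Atlas Lending: e^0.1339 − 1 = 14.328%
Lakeside Savings: (1 + 0.1299/365)^365 − 1 = 13.869%
The lowest effective annual rate is Beacon Financial at 13.600%.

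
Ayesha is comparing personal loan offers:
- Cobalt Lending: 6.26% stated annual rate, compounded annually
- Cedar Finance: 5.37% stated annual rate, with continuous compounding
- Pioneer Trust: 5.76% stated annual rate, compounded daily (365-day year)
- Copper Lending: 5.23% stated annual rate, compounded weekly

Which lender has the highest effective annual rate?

Cobalt Lending

Cobalt Lending: compounded annually, EAR = 6.260%
Cedar Finance: e^0.0537 − 1 = 5.517%
Pioneer Trust: (1 + 0.0576/365)^365 − 1 = 5.929%
Copper Lending: (1 + 0.0523/52)^52 − 1 = 5.366%
The highest effective annual rate is Cobalt Lending at 6.260%.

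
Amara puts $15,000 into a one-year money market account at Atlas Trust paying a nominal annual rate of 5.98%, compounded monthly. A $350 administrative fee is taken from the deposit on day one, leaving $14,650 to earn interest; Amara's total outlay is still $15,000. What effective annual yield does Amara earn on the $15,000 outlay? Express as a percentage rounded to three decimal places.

3.670%

Value after one year: 14,650 × (1 + 0.0598/12)^12 = 14,650 × 1.061467 = $15,550.48.
Effective yield on the $15,000 outlay: 15,550.48 / 15,000 − 1 = 0.036699 = 3.670%.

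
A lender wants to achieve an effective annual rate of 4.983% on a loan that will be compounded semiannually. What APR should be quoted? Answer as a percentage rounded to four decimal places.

(1 + r/2)^2 − 1 = 0.04983, so 1 + r/2 = 1.04983^(1/2).
r/2 = 0.024612, so r = 0.049224 = 4.9224%.

4.9224%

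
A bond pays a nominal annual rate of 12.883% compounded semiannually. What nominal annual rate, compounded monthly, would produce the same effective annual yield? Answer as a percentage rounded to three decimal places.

12.550%

EAR = (1 + 0.12883/2)^2 − 1 = 0.132979.
Solve (1 + r/12)^12 = 1.132979: r/12 = 1.132979^(1/12) − 1 = 0.010459, so r = 0.125502 = 12.550%.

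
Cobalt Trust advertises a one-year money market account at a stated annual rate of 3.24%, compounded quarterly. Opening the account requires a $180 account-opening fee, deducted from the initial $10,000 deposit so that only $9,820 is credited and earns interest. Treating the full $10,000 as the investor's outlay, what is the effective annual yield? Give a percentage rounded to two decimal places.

Value after one year: 9,820 × (1 + 0.0324/4)^4 = 9,820 × 1.032796 = $10,142.05.
Effective yield on the $10,000 outlay: 10,142.05 / 10,000 − 1 = 0.014205 = 1.42%.

1.42%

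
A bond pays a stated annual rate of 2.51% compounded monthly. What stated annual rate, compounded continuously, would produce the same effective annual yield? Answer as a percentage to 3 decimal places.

EAR = (1 + 0.0251/12)^12 − 1 = 0.025391.
Equivalent continuous rate: r = ln(1 + 0.025391) = 0.025074 = 2.507%.

2.507%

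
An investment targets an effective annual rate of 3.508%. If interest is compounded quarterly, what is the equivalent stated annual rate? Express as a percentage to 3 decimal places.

(1 + r/4)^4 − 1 = 0.03508, so 1 + r/4 = 1.03508^(1/4).
r/4 = 0.008657, so r = 0.034628 = 3.463%.

3.463%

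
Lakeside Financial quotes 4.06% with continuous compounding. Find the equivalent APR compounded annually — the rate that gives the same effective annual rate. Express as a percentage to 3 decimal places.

EAR under continuous compounding: e^0.0406 − 1 = 0.041435.
Compounded annually, the equivalent nominal rate is the EAR itself: 4.144%.

4.144%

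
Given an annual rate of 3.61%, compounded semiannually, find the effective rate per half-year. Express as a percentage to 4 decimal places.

1.8050%

With a nominal annual rate compounded semiannually, the periodic rate is the nominal rate divided by 2.
i = 0.0361 / 2 = 0.0180500 = 1.8050%.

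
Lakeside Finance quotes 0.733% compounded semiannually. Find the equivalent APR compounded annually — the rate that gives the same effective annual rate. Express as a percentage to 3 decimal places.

0.734%

EAR = (1 + 0.00733/2)^2 − 1 = 0.007343.
Compounded annually, the equivalent nominal rate is the EAR itself: 0.734%.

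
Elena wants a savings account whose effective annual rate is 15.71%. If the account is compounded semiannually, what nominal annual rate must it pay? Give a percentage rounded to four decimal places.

(1 + r/2)^2 − 1 = 0.1571, so 1 + r/2 = 1.1571^(1/2).
r/2 = 0.075686, so r = 0.151372 = 15.1372%.

15.1372%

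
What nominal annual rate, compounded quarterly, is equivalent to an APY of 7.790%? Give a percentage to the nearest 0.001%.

7.572%

(1 + r/4)^4 − 1 = 0.07790, so 1 + r/4 = 1.07790^(1/4).
r/4 = 0.018931, so r = 0.075723 = 7.572%.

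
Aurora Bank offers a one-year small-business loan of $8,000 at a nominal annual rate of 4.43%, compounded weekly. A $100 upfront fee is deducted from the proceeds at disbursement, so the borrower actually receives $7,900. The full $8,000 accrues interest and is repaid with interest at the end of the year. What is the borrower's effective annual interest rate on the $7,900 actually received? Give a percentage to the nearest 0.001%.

Amount owed after one year: 8,000 × (1 + 0.0443/52)^52 = 8,000 × 1.045276 = $8,362.21.
Effective rate on net proceeds: 8,362.21 / 7,900 − 1 = 0.058508 = 5.851%.

5.851%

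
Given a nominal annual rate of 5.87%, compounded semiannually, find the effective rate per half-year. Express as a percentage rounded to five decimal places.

2.93500%

With a nominal annual rate compounded semiannually, the periodic rate is the nominal rate divided by 2.
i = 0.0587 / 2 = 0.0293500 = 2.93500%.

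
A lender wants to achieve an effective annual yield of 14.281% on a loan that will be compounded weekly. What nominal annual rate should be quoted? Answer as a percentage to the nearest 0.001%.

13.366%

(1 + r/52)^52 − 1 = 0.14281, so 1 + r/52 = 1.14281^(1/52).
r/52 = 0.002570, so r = 0.133662 = 13.366%.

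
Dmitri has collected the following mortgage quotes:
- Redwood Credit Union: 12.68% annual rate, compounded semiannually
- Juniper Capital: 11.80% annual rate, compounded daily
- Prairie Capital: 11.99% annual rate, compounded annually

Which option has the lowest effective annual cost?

Prairie Capital

Redwood Credit Union: (1 + 0.1268/2)^2 − 1 = 13.082%
Juniper Capital: (1 + 0.1180/365)^365 − 1 = 12.522%
Prairie Capital: compounded annually, EAR = 11.990%
The lowest effective annual rate is Prairie Capital at 11.990%.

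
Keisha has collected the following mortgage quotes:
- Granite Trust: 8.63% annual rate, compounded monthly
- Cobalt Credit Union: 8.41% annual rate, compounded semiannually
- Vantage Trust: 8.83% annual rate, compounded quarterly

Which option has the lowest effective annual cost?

Cobalt Credit Union

Granite Trust: (1 + 0.0863/12)^12 − 1 = 8.980%
Cobalt Credit Union: (1 + 0.0841/2)^2 − 1 = 8.587%
Vantage Trust: (1 + 0.0883/4)^4 − 1 = 9.127%
The lowest effective annual rate is Cobalt Credit Union at 8.587%.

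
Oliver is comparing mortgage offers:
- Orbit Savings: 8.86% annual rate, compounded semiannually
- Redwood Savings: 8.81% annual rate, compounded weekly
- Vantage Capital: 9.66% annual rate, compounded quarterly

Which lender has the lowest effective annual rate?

Orbit Savings

Orbit Savings: (1 + 0.0886/2)^2 − 1 = 9.056%
Redwood Savings: (1 + 0.0881/52)^52 − 1 = 9.202%
Vantage Capital: (1 + 0.0966/4)^4 − 1 = 10.016%
The lowest effective annual rate is Orbit Savings at 9.056%.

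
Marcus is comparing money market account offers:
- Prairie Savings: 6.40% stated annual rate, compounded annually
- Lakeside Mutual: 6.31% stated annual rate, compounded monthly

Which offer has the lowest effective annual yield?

Prairie Savings: compounded annually, EAR = 6.400%
Lakeside Mutual: (1 + 0.0631/12)^12 − 1 = 6.496%
The lowest effective annual rate is Prairie Savings at 6.400%.

Prairie Savings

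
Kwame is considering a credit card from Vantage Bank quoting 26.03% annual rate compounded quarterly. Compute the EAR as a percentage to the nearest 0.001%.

EAR = (1 + 0.2603/4)^4 − 1.
= 1.286829 − 1 = 28.683%.

28.683%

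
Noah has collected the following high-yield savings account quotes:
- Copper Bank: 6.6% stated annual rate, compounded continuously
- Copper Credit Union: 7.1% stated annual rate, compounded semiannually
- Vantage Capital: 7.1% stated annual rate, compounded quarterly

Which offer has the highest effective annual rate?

Copper Bank: e^0.066 − 1 = 6.823%
Copper Credit Union: (1 + 0.071/2)^2 − 1 = 7.226%
Vantage Capital: (1 + 0.071/4)^4 − 1 = 7.291%
The highest effective annual rate is Vantage Capital at 7.291%.

Vantage Capital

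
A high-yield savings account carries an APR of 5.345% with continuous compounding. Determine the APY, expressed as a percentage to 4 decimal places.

With continuous compounding, EAR = e^0.05345 − 1.
e^0.05345 = 1.054904, so EAR = 0.054904 = 5.4904%.

5.4904%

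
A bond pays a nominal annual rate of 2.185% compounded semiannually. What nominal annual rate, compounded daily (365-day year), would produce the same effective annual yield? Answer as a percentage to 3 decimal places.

2.173%

EAR = (1 + 0.02185/2)^2 − 1 = 0.021969.
Solve (1 + r/365)^365 = 1.021969: r/365 = 1.021969^(1/365) − 1 = 0.000060, so r = 0.021732 = 2.173%.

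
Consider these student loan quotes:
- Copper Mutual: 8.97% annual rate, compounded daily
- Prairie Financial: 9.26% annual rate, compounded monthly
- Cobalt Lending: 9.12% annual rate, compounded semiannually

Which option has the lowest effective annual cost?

Copper Mutual: (1 + 0.0897/365)^365 − 1 = 9.383%
Prairie Financial: (1 + 0.0926/12)^12 − 1 = 9.663%
Cobalt Lending: (1 + 0.0912/2)^2 − 1 = 9.328%
The lowest effective annual rate is Cobalt Lending at 9.328%.

Cobalt Lending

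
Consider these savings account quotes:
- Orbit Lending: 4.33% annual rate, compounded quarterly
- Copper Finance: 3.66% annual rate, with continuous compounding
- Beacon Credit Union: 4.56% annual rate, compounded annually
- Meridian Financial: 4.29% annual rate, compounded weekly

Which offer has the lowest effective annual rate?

Copper Finance

Orbit Lending: (1 + 0.0433/4)^4 − 1 = 4.401%
Copper Finance: e^0.0366 − 1 = 3.728%
Beacon Credit Union: compounded annually, EAR = 4.560%
Meridian Financial: (1 + 0.0429/52)^52 − 1 = 4.382%
The lowest effective annual rate is Copper Finance at 3.728%.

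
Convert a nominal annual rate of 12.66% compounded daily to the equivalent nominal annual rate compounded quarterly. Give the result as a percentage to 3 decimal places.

EAR = (1 + 0.1266/365)^365 − 1 = 0.134938.
Solve (1 + r/4)^4 = 1.134938: r/4 = 1.134938^(1/4) − 1 = 0.032151, so r = 0.128602 = 12.860%.

12.860%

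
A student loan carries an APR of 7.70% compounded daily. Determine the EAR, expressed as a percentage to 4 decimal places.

8.0033%

EAR = (1 + 0.0770/365)^365 − 1.
= 1.080033 − 1 = 8.0033%.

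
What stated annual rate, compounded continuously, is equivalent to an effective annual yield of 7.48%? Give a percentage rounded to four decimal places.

Continuous: nominal r satisfies e^r − 1 = 0.0748.
r = ln(1 + 0.0748) = ln(1.0748) = 0.072135 = 7.2135%.

7.2135%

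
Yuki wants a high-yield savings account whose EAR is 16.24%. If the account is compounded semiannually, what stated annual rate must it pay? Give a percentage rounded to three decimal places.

15.629%

(1 + r/2)^2 − 1 = 0.1624, so 1 + r/2 = 1.1624^(1/2).
r/2 = 0.078147, so r = 0.156293 = 15.629%.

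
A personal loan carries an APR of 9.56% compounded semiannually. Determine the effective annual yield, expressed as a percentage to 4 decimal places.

9.7885%

EAR = (1 + 0.0956/2)^2 − 1.
= (1 + 0.047800)^2 − 1 = 1.097885 − 1 = 9.7885%.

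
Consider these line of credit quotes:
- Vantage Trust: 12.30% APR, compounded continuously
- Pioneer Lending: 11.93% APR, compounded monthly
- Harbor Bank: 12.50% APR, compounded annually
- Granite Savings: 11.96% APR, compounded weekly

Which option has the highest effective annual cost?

Vantage Trust: e^0.1230 − 1 = 13.088%
Pioneer Lending: (1 + 0.1193/12)^12 − 1 = 12.604%
Harbor Bank: compounded annually, EAR = 12.500%
Granite Savings: (1 + 0.1196/52)^52 − 1 = 12.689%
The highest effective annual rate is Vantage Trust at 13.088%.

Vantage Trust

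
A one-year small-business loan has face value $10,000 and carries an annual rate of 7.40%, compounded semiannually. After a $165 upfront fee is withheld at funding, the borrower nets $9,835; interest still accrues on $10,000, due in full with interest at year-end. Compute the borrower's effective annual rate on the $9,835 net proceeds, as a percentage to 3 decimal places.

Amount owed after one year: 10,000 × (1 + 0.0740/2)^2 = 10,000 × 1.075369 = $10,753.69.
Effective rate on net proceeds: 10,753.69 / 9,835 − 1 = 0.093410 = 9.341%.

9.341%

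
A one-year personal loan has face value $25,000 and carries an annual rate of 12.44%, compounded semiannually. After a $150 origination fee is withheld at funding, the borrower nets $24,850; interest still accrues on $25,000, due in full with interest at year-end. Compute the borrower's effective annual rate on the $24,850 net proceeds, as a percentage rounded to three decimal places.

Amount owed after one year: 25,000 × (1 + 0.1244/2)^2 = 25,000 × 1.128269 = $28,206.72.
Effective rate on net proceeds: 28,206.72 / 24,850 − 1 = 0.135079 = 13.508%.

13.508%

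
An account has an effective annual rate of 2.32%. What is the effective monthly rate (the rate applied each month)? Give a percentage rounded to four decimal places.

0.1913%

The per-month rate i satisfies (1 + i)^12 = 1 + 0.0232.
i = 1.0232^(1/12) − 1 = 0.0019131 = 0.1913%.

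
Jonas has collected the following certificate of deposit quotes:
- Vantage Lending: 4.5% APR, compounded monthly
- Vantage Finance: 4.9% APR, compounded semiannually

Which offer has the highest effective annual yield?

Vantage Lending: (1 + 0.045/12)^12 − 1 = 4.594%
Vantage Finance: (1 + 0.049/2)^2 − 1 = 4.960%
The highest effective annual rate is Vantage Finance at 4.960%.

Vantage Finance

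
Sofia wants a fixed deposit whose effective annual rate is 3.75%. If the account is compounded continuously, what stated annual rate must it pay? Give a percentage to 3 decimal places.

3.681%

Continuous: nominal r satisfies e^r − 1 = 0.0375.
r = ln(1 + 0.0375) = ln(1.0375) = 0.036814 = 3.681%.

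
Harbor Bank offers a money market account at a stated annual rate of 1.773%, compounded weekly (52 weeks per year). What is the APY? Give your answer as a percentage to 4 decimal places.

1.7885%

EAR = (1 + 0.01773/52)^52 − 1.
= (1 + 0.000341)^52 − 1 = 1.017885 − 1 = 1.7885%.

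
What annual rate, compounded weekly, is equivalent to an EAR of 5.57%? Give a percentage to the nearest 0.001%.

5.423%

(1 + r/52)^52 − 1 = 0.0557, so 1 + r/52 = 1.0557^(1/52).
r/52 = 0.001043, so r = 0.054232 = 5.423%.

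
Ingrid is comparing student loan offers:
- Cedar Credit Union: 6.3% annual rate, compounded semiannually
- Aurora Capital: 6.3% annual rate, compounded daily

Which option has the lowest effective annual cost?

Cedar Credit Union

Cedar Credit Union: (1 + 0.063/2)^2 − 1 = 6.399%
Aurora Capital: (1 + 0.063/365)^365 − 1 = 6.502%
The lowest effective annual rate is Cedar Credit Union at 6.399%.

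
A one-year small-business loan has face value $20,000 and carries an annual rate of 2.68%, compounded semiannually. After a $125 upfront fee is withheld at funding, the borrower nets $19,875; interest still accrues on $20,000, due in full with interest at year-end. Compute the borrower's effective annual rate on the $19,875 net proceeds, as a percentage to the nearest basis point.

Amount owed after one year: 20,000 × (1 + 0.0268/2)^2 = 20,000 × 1.026980 = $20,539.59.
Effective rate on net proceeds: 20,539.59 / 19,875 − 1 = 0.033439 = 3.34%.

3.34%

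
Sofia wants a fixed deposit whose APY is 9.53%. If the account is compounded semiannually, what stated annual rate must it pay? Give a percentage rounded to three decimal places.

(1 + r/2)^2 − 1 = 0.0953, so 1 + r/2 = 1.0953^(1/2).
r/2 = 0.046566, so r = 0.093132 = 9.313%.

9.313%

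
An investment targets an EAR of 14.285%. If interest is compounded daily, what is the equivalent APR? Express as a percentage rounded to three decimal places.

(1 + r/365)^365 − 1 = 0.14285, so 1 + r/365 = 1.14285^(1/365).
r/365 = 0.000366, so r = 0.133550 = 13.355%.

13.355%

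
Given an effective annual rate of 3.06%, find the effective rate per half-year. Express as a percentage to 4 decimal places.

1.5185%

The per-half-year rate i satisfies (1 + i)^2 = 1 + 0.0306.
i = 1.0306^(1/2) − 1 = 0.0151847 = 1.5185%.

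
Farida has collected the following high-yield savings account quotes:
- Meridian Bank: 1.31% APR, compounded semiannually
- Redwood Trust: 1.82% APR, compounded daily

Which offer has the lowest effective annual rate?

Meridian Bank: (1 + 0.0131/2)^2 − 1 = 1.314%
Redwood Trust: (1 + 0.0182/365)^365 − 1 = 1.837%
The lowest effective annual rate is Meridian Bank at 1.314%.

Meridian Bank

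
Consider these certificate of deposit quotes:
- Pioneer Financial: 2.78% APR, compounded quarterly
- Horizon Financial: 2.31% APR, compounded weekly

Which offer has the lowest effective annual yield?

Horizon Financial

Pioneer Financial: (1 + 0.0278/4)^4 − 1 = 2.809%
Horizon Financial: (1 + 0.0231/52)^52 − 1 = 2.336%
The lowest effective annual rate is Horizon Financial at 2.336%.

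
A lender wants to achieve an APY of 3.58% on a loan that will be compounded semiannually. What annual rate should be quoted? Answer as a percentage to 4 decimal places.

(1 + r/2)^2 − 1 = 0.0358, so 1 + r/2 = 1.0358^(1/2).
r/2 = 0.017743, so r = 0.035485 = 3.5485%.

3.5485%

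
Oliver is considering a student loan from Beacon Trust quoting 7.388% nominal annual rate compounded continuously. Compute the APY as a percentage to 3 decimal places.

7.668%

With continuous compounding, EAR = e^0.07388 − 1.
e^0.07388 = 1.076678, so EAR = 0.076678 = 7.668%.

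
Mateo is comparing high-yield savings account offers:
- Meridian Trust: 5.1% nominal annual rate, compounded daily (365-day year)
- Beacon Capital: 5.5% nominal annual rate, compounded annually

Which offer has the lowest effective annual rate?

Meridian Trust: (1 + 0.051/365)^365 − 1 = 5.232%
Beacon Capital: compounded annually, EAR = 5.500%
The lowest effective annual rate is Meridian Trust at 5.232%.

Meridian Trust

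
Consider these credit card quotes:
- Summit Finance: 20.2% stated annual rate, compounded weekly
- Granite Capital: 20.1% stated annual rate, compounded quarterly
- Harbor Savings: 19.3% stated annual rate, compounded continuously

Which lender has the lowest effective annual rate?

Harbor Savings

Summit Finance: (1 + 0.202/52)^52 − 1 = 22.337%
Granite Capital: (1 + 0.201/4)^4 − 1 = 21.666%
Harbor Savings: e^0.193 − 1 = 21.288%
The lowest effective annual rate is Harbor Savings at 21.288%.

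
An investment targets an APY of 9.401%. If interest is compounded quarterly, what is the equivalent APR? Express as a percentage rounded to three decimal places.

9.087%

(1 + r/4)^4 − 1 = 0.09401, so 1 + r/4 = 1.09401^(1/4).
r/4 = 0.022717, so r = 0.090867 = 9.087%.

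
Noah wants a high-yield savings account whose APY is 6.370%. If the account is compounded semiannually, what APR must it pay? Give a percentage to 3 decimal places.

(1 + r/2)^2 − 1 = 0.06370, so 1 + r/2 = 1.06370^(1/2).
r/2 = 0.031358, so r = 0.062717 = 6.272%.

6.272%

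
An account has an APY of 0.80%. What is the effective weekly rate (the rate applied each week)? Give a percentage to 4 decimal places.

0.0153%

The per-week rate i satisfies (1 + i)^52 = 1 + 0.0080.
i = 1.0080^(1/52) − 1 = 0.0001532 = 0.0153%.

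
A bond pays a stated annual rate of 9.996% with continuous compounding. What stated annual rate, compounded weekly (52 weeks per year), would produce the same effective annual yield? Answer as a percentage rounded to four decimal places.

10.0056%

EAR under continuous compounding: e^0.09996 − 1 = 0.105127.
Solve (1 + r/52)^52 = 1.105127: r/52 = 1.105127^(1/52) − 1 = 0.001924, so r = 0.100056 = 10.0056%.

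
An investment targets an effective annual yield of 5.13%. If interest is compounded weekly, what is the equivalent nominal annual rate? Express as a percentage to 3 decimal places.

(1 + r/52)^52 − 1 = 0.0513, so 1 + r/52 = 1.0513^(1/52).
r/52 = 0.000963, so r = 0.050052 = 5.005%.

5.005%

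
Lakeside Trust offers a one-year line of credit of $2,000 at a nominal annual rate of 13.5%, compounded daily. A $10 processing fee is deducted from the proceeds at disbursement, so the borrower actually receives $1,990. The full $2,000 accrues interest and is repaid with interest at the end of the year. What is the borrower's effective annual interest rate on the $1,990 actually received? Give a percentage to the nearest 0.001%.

15.026%

Amount owed after one year: 2,000 × (1 + 0.135/365)^365 = 2,000 × 1.144508 = $2,289.02.
Effective rate on net proceeds: 2,289.02 / 1,990 − 1 = 0.150260 = 15.026%.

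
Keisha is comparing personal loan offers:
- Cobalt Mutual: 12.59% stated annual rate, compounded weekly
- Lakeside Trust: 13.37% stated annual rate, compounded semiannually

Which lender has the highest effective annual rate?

Lakeside Trust

Cobalt Mutual: (1 + 0.1259/52)^52 − 1 = 13.400%
Lakeside Trust: (1 + 0.1337/2)^2 − 1 = 13.817%
The highest effective annual rate is Lakeside Trust at 13.817%.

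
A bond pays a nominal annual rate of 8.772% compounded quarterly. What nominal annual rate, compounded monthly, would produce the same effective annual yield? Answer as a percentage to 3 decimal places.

8.709%

EAR = (1 + 0.08772/4)^4 − 1 = 0.090648.
Solve (1 + r/12)^12 = 1.090648: r/12 = 1.090648^(1/12) − 1 = 0.007257, so r = 0.087086 = 8.709%.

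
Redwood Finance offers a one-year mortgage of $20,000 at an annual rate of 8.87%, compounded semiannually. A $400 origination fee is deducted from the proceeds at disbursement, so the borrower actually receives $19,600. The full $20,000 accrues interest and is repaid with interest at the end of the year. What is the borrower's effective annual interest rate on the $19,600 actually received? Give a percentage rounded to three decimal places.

11.293%

Amount owed after one year: 20,000 × (1 + 0.0887/2)^2 = 20,000 × 1.090667 = $21,813.34.
Effective rate on net proceeds: 21,813.34 / 19,600 − 1 = 0.112925 = 11.293%.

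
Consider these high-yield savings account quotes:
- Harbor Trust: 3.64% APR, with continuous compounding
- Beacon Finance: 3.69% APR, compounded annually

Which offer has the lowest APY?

Beacon Finance

Harbor Trust: e^0.0364 − 1 = 3.707%
Beacon Finance: compounded annually, EAR = 3.690%
The lowest effective annual rate is Beacon Finance at 3.690%.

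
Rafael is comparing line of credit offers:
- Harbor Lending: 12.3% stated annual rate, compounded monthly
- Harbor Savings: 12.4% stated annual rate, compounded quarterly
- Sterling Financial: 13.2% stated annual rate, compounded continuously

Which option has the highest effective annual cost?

Harbor Lending: (1 + 0.123/12)^12 − 1 = 13.018%
Harbor Savings: (1 + 0.124/4)^4 − 1 = 12.989%
Sterling Financial: e^0.132 − 1 = 14.111%
The highest effective annual rate is Sterling Financial at 14.111%.

Sterling Financial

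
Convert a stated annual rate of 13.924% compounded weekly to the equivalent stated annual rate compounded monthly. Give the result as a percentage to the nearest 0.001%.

13.986%

EAR = (1 + 0.13924/52)^52 − 1 = 0.149186.
Solve (1 + r/12)^12 = 1.149186: r/12 = 1.149186^(1/12) − 1 = 0.011655, so r = 0.139863 = 13.986%.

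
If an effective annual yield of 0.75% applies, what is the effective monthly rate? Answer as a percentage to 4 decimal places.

0.0623%

The per-month rate i satisfies (1 + i)^12 = 1 + 0.0075.
i = 1.0075^(1/12) − 1 = 0.0006229 = 0.0623%.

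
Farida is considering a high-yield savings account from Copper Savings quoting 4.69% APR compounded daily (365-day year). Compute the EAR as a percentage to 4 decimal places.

EAR = (1 + 0.0469/365)^365 − 1.
= (1 + 0.000128)^365 − 1 = 1.048014 − 1 = 4.8014%.

4.8014%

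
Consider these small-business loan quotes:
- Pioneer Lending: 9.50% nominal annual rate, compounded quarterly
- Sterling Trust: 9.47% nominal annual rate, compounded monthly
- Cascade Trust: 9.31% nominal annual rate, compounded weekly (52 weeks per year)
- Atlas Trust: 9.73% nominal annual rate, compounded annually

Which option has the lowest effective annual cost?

Pioneer Lending: (1 + 0.0950/4)^4 − 1 = 9.844%
Sterling Trust: (1 + 0.0947/12)^12 − 1 = 9.892%
Cascade Trust: (1 + 0.0931/52)^52 − 1 = 9.748%
Atlas Trust: compounded annually, EAR = 9.730%
The lowest effective annual rate is Atlas Trust at 9.730%.

Atlas Trust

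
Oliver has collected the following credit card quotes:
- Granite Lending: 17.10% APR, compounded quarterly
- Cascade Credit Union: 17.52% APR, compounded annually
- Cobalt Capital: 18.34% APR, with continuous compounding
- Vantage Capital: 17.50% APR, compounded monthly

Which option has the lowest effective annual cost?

Cascade Credit Union

Granite Lending: (1 + 0.1710/4)^4 − 1 = 18.228%
Cascade Credit Union: compounded annually, EAR = 17.520%
Cobalt Capital: e^0.1834 − 1 = 20.129%
Vantage Capital: (1 + 0.1750/12)^12 − 1 = 18.974%
The lowest effective annual rate is Cascade Credit Union at 17.520%.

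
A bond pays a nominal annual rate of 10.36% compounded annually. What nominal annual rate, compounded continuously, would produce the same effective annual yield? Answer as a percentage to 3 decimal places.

Compounded annually, EAR = nominal = 0.103600.
Equivalent continuous rate: r = ln(1 + 0.103600) = 0.098578 = 9.858%.

9.858%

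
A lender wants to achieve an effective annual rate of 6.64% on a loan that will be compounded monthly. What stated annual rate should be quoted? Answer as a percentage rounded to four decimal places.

(1 + r/12)^12 − 1 = 0.0664, so 1 + r/12 = 1.0664^(1/12).
r/12 = 0.005372, so r = 0.064461 = 6.4461%.

6.4461%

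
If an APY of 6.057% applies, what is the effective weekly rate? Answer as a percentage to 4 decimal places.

0.1132%

The per-week rate i satisfies (1 + i)^52 = 1 + 0.06057.
i = 1.06057^(1/52) − 1 = 0.0011315 = 0.1132%.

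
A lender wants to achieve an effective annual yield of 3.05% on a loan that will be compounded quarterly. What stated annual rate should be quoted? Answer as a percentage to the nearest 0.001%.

3.016%

(1 + r/4)^4 − 1 = 0.0305, so 1 + r/4 = 1.0305^(1/4).
r/4 = 0.007539, so r = 0.030157 = 3.016%.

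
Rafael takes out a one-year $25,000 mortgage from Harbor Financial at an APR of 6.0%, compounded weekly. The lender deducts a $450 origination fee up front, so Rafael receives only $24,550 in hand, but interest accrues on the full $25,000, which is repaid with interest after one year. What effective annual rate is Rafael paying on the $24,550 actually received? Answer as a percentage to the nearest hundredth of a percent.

8.13%

Amount owed after one year: 25,000 × (1 + 0.060/52)^52 = 25,000 × 1.061800 = $26,545.00.
Effective rate on net proceeds: 26,545.00 / 24,550 − 1 = 0.081263 = 8.13%.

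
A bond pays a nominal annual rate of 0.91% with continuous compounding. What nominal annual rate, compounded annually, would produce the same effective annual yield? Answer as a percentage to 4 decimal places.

EAR under continuous compounding: e^0.0091 − 1 = 0.009142.
Compounded annually, the equivalent nominal rate is the EAR itself: 0.9142%.

0.9142%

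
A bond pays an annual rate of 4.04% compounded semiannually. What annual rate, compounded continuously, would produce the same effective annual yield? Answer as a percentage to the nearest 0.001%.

EAR = (1 + 0.0404/2)^2 − 1 = 0.040808.
Equivalent continuous rate: r = ln(1 + 0.040808) = 0.039997 = 4.000%.

4.000%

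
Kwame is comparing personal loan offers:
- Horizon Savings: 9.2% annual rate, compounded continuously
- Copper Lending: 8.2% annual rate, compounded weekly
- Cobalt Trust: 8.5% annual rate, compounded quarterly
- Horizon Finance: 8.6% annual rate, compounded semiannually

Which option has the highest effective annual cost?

Horizon Savings

Horizon Savings: e^0.092 − 1 = 9.636%
Copper Lending: (1 + 0.082/52)^52 − 1 = 8.539%
Cobalt Trust: (1 + 0.085/4)^4 − 1 = 8.775%
Horizon Finance: (1 + 0.086/2)^2 − 1 = 8.785%
The highest effective annual rate is Horizon Savings at 9.636%.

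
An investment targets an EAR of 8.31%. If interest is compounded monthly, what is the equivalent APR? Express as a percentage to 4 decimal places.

8.0093%

(1 + r/12)^12 − 1 = 0.0831, so 1 + r/12 = 1.0831^(1/12).
r/12 = 0.006674, so r = 0.080093 = 8.0093%.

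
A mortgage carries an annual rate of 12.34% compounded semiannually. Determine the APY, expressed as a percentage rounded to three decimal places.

EAR = (1 + 0.1234/2)^2 − 1.
= 1.127207 − 1 = 12.721%.

12.721%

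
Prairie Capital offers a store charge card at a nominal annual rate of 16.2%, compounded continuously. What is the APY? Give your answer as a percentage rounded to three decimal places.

With continuous compounding, EAR = e^0.162 − 1.
e^0.162 = 1.175860, so EAR = 0.175860 = 17.586%.

17.586%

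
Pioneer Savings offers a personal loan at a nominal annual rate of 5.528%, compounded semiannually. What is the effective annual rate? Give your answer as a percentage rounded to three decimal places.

5.604%

EAR = (1 + 0.05528/2)^2 − 1.
= (1 + 0.027640)^2 − 1 = 1.056044 − 1 = 5.604%.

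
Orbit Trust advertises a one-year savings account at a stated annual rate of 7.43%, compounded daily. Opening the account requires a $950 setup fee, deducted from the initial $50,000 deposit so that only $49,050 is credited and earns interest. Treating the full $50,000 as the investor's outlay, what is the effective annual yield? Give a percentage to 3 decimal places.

5.666%

Value after one year: 49,050 × (1 + 0.0743/365)^365 = 49,050 × 1.077122 = $52,832.82.
Effective yield on the $50,000 outlay: 52,832.82 / 50,000 − 1 = 0.056656 = 5.666%.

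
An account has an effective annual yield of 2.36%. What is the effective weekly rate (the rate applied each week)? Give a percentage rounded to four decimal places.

0.0449%

The per-week rate i satisfies (1 + i)^52 = 1 + 0.0236.
i = 1.0236^(1/52) − 1 = 0.0004487 = 0.0449%.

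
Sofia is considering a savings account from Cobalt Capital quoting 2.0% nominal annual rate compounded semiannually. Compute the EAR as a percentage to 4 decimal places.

EAR = (1 + 0.020/2)^2 − 1.
= (1 + 0.010000)^2 − 1 = 1.020100 − 1 = 2.0100%.

2.0100%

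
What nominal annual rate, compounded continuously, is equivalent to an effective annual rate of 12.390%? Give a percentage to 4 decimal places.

Continuous: nominal r satisfies e^r − 1 = 0.12390.
r = ln(1 + 0.12390) = ln(1.12390) = 0.116805 = 11.6805%.

11.6805%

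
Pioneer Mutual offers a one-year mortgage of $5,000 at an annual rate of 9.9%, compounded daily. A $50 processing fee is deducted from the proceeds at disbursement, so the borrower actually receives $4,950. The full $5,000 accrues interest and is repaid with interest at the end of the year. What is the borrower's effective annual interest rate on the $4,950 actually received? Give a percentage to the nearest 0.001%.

11.520%

Amount owed after one year: 5,000 × (1 + 0.099/365)^365 = 5,000 × 1.104051 = $5,520.26.
Effective rate on net proceeds: 5,520.26 / 4,950 − 1 = 0.115204 = 11.520%.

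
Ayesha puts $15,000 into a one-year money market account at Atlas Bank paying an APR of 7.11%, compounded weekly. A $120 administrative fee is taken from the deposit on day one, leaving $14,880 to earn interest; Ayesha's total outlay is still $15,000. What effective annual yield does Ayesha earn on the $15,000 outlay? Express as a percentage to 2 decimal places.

6.50%

Value after one year: 14,880 × (1 + 0.0711/52)^52 = 14,880 × 1.073636 = $15,975.71.
Effective yield on the $15,000 outlay: 15,975.71 / 15,000 − 1 = 0.065047 = 6.50%.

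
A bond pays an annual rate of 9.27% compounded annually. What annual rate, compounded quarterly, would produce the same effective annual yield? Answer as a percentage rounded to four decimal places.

Compounded annually, EAR = nominal = 0.092700.
Solve (1 + r/4)^4 = 1.092700: r/4 = 1.092700^(1/4) − 1 = 0.022410, so r = 0.089641 = 8.9641%.

8.9641%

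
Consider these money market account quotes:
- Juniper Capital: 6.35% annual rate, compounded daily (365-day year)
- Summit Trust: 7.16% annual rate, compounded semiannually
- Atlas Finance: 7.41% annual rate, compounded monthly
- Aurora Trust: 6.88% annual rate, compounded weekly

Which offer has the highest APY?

Juniper Capital: (1 + 0.0635/365)^365 − 1 = 6.555%
Summit Trust: (1 + 0.0716/2)^2 − 1 = 7.288%
Atlas Finance: (1 + 0.0741/12)^12 − 1 = 7.667%
Aurora Trust: (1 + 0.0688/52)^52 − 1 = 7.117%
The highest effective annual rate is Atlas Finance at 7.667%.

Atlas Finance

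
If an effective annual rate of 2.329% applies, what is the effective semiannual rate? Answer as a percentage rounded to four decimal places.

1.1578%

The per-half-year rate i satisfies (1 + i)^2 = 1 + 0.02329.
i = 1.02329^(1/2) − 1 = 0.0115780 = 1.1578%.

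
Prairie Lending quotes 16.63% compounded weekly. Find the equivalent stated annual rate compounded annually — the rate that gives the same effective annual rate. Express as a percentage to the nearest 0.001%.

18.061%

EAR = (1 + 0.1663/52)^52 − 1 = 0.180614.
Compounded annually, the equivalent nominal rate is the EAR itself: 18.061%.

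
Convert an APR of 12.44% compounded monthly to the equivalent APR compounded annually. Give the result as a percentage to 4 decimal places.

13.1744%

EAR = (1 + 0.1244/12)^12 − 1 = 0.131744.
Compounded annually, the equivalent nominal rate is the EAR itself: 13.1744%.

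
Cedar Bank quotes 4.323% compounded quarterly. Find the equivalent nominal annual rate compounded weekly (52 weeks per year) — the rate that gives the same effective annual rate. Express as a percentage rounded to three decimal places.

EAR = (1 + 0.04323/4)^4 − 1 = 0.043936.
Solve (1 + r/52)^52 = 1.043936: r/52 = 1.043936^(1/52) − 1 = 0.000827, so r = 0.043016 = 4.302%.

4.302%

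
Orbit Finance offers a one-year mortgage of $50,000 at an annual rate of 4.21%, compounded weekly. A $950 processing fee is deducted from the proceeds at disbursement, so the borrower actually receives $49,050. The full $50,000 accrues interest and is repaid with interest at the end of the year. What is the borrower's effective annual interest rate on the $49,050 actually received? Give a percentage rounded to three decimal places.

6.318%

Amount owed after one year: 50,000 × (1 + 0.0421/52)^52 = 50,000 × 1.042981 = $52,149.05.
Effective rate on net proceeds: 52,149.05 / 49,050 − 1 = 0.063181 = 6.318%.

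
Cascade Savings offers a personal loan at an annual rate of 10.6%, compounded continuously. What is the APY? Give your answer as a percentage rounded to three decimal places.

11.182%

With continuous compounding, EAR = e^0.106 − 1.
e^0.106 = 1.111822, so EAR = 0.111822 = 11.182%.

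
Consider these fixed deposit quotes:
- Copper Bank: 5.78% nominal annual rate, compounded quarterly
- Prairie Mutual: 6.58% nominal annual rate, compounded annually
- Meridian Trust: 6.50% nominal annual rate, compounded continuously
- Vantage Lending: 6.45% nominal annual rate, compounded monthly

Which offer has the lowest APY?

Copper Bank: (1 + 0.0578/4)^4 − 1 = 5.906%
Prairie Mutual: compounded annually, EAR = 6.580%
Meridian Trust: e^0.0650 − 1 = 6.716%
Vantage Lending: (1 + 0.0645/12)^12 − 1 = 6.644%
The lowest effective annual rate is Copper Bank at 5.906%.

Copper Bank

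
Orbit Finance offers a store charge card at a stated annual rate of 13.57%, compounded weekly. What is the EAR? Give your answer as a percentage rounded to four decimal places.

EAR = (1 + 0.1357/52)^52 − 1.
= (1 + 0.002610)^52 − 1 = 1.145136 − 1 = 14.5136%.

14.5136%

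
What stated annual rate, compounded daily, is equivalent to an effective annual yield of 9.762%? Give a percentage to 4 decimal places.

(1 + r/365)^365 − 1 = 0.09762, so 1 + r/365 = 1.09762^(1/365).
r/365 = 0.000255, so r = 0.093156 = 9.3156%.

9.3156%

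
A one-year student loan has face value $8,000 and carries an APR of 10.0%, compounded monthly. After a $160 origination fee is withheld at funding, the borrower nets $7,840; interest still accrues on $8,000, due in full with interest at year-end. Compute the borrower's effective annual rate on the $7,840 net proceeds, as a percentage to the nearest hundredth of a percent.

12.73%

Amount owed after one year: 8,000 × (1 + 0.100/12)^12 = 8,000 × 1.104713 = $8,837.70.
Effective rate on net proceeds: 8,837.70 / 7,840 − 1 = 0.127258 = 12.73%.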